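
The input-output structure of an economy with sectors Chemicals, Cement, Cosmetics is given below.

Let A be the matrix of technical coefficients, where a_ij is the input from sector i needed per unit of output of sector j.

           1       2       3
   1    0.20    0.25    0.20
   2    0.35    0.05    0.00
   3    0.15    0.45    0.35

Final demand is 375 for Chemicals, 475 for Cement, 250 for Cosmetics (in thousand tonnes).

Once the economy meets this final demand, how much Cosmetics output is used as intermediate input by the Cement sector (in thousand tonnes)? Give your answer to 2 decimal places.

z_32 = 400.41

I − A =
  [   0.80    -0.25    -0.20]
  [  -0.35     0.95     0.00]
  [  -0.15    -0.45     0.65]
Cofactors of I−A, C_ij = (−1)^(i+j)·(minor ij) (rows/columns in the sector order above):
  C_11 = (0.95)(0.65) − (0.00)(-0.45) = 0.6175
  C_12 = −[(-0.35)(0.65) − (0.00)(-0.15)] = 0.2275
  C_13 = (-0.35)(-0.45) − (0.95)(-0.15) = 0.3000
  C_21 = −[(-0.25)(0.65) − (-0.20)(-0.45)] = 0.2525
  C_22 = (0.80)(0.65) − (-0.20)(-0.15) = 0.4900
  C_23 = −[(0.80)(-0.45) − (-0.25)(-0.15)] = 0.3975
  C_31 = (-0.25)(0.00) − (-0.20)(0.95) = 0.1900
  C_32 = −[(0.80)(0.00) − (-0.20)(-0.35)] = 0.0700
  C_33 = (0.80)(0.95) − (-0.25)(-0.35) = 0.6725
det(I−A) = Σ_j (I−A)_1j·C_1j = (0.80)(0.6175) + (-0.25)(0.2275) + (-0.20)(0.3000) = 0.377125
adj(I−A) = Cᵀ =
  [ 0.6175   0.2525   0.1900]
  [ 0.2275   0.4900   0.0700]
  [ 0.3000   0.3975   0.6725]
(I − A)⁻¹ = adj(I−A) / det(I−A) ≈
  [   1.6374     0.6695     0.5038]
  [   0.6032     1.2993     0.1856]
  [   0.7955     1.0540     1.7832]
First solve x = (I − A)⁻¹ d = adj(I−A)·d / det(I−A); in particular x_2 = (0.2275·375 + 0.4900·475 + 0.0700·250) / 0.377125 = 335.5625 / 0.377125 ≈ 889.7912.
Intermediate flow from 3 to 2: z_32 = a_32 · x_2 = 0.45 × 335.5625 / 0.377125 = 151.003125 / 0.377125 ≈ 400.41.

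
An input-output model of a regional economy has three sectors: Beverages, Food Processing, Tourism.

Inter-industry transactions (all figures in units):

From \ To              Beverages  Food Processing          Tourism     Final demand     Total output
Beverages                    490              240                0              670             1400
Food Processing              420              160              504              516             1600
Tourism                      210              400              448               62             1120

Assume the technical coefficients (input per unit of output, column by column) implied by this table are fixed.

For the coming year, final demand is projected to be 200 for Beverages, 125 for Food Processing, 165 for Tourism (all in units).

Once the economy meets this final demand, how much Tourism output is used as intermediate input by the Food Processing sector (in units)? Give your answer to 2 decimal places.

Technical coefficients a_ij = z_ij / X_j:
  a_11 = 490/1400 = 0.35, a_21 = 420/1400 = 0.30, a_31 = 210/1400 = 0.15
  a_12 = 240/1600 = 0.15, a_22 = 160/1600 = 0.10, a_32 = 400/1600 = 0.25
  a_13 = 0/1120 = 0.00, a_23 = 504/1120 = 0.45, a_33 = 448/1120 = 0.40
I − A =
  [   0.65    -0.15     0.00]
  [  -0.30     0.90    -0.45]
  [  -0.15    -0.25     0.60]
Cofactors of I−A, C_ij = (−1)^(i+j)·(minor ij) (rows/columns in the sector order above):
  C_11 = (0.90)(0.60) − (-0.45)(-0.25) = 0.4275
  C_12 = −[(-0.30)(0.60) − (-0.45)(-0.15)] = 0.2475
  C_13 = (-0.30)(-0.25) − (0.90)(-0.15) = 0.2100
  C_21 = −[(-0.15)(0.60) − (0.00)(-0.25)] = 0.0900
  C_22 = (0.65)(0.60) − (0.00)(-0.15) = 0.3900
  C_23 = −[(0.65)(-0.25) − (-0.15)(-0.15)] = 0.1850
  C_31 = (-0.15)(-0.45) − (0.00)(0.90) = 0.0675
  C_32 = −[(0.65)(-0.45) − (0.00)(-0.30)] = 0.2925
  C_33 = (0.65)(0.90) − (-0.15)(-0.30) = 0.5400
det(I−A) = Σ_j (I−A)_1j·C_1j = (0.65)(0.4275) + (-0.15)(0.2475) + (0.00)(0.2100) = 0.24075
adj(I−A) = Cᵀ =
  [ 0.4275   0.0900   0.0675]
  [ 0.2475   0.3900   0.2925]
  [ 0.2100   0.1850   0.5400]
(I − A)⁻¹ = adj(I−A) / det(I−A) ≈
  [   1.7757     0.3738     0.2804]
  [   1.0280     1.6199     1.2150]
  [   0.8723     0.7684     2.2430]
First solve x = (I − A)⁻¹ d = adj(I−A)·d / det(I−A); in particular x_2 = (0.2475·200 + 0.3900·125 + 0.2925·165) / 0.24075 = 146.5125 / 0.24075 ≈ 608.5670.
Intermediate flow from 3 to 2: z_32 = a_32 · x_2 = 0.25 × 146.5125 / 0.24075 = 36.628125 / 0.24075 ≈ 152.14.

z_32 = 152.14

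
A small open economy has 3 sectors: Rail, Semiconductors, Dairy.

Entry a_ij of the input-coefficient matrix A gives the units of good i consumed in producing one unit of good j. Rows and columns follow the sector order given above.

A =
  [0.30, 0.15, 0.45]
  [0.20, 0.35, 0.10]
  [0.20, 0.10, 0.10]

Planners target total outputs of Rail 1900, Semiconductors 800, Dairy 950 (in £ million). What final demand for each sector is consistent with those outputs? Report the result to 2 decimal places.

I − A =
  [   0.70    -0.15    -0.45]
  [  -0.20     0.65    -0.10]
  [  -0.20    -0.10     0.90]
d = (I − A) x:
  d_R = (+0.70)·1900 + (-0.15)·800 + (-0.45)·950 = 782.50
  d_S = (-0.20)·1900 + (+0.65)·800 + (-0.10)·950 = 45.00
  d_D = (-0.20)·1900 + (-0.10)·800 + (+0.90)·950 = 395.00

d_R = 782.50, d_S = 45.00, d_D = 395.00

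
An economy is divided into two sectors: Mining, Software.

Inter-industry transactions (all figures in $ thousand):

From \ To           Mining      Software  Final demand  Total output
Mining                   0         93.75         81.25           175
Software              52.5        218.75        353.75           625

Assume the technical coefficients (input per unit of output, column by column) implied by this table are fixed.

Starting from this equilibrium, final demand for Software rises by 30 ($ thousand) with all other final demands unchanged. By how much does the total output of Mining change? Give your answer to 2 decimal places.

Δx_1 = 7.44

Technical coefficients a_ij = z_ij / X_j:
  a_11 = 0/175 = 0.00, a_21 = 52.5/175 = 0.30
  a_12 = 93.75/625 = 0.15, a_22 = 218.75/625 = 0.35
I − A =
  [   1.00    -0.15]
  [  -0.30     0.65]
det(I−A) = (1.00)(0.65) − (-0.15)(-0.30) = 0.6050
adj(I−A) = [[0.65, 0.15], [0.30, 1.00]]
(I − A)⁻¹ = adj(I−A) / det(I−A) ≈
  [   1.0744     0.2479]
  [   0.4959     1.6529]
Δx = (I − A)⁻¹ Δd with Δd having +30 in the Software component and 0 elsewhere.
So Δx_1 = L_12 · (+30), where L_12 = adj(I−A)_12 / det(I−A) = 0.15 / 0.6050.
Δx_1 = 0.15 × (+30) / 0.6050 = 4.50 / 0.6050 ≈ 7.44.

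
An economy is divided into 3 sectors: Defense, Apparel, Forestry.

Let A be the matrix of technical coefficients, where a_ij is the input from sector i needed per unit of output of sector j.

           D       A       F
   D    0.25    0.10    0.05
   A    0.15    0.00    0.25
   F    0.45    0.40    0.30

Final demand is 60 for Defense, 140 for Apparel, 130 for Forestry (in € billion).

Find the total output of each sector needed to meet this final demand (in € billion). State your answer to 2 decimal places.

I − A =
  [   0.75    -0.10    -0.05]
  [  -0.15     1.00    -0.25]
  [  -0.45    -0.40     0.70]
Cofactors of I−A, C_ij = (−1)^(i+j)·(minor ij) (rows/columns in the sector order above):
  C_11 = (1.00)(0.70) − (-0.25)(-0.40) = 0.6000
  C_12 = −[(-0.15)(0.70) − (-0.25)(-0.45)] = 0.2175
  C_13 = (-0.15)(-0.40) − (1.00)(-0.45) = 0.5100
  C_21 = −[(-0.10)(0.70) − (-0.05)(-0.40)] = 0.0900
  C_22 = (0.75)(0.70) − (-0.05)(-0.45) = 0.5025
  C_23 = −[(0.75)(-0.40) − (-0.10)(-0.45)] = 0.3450
  C_31 = (-0.10)(-0.25) − (-0.05)(1.00) = 0.0750
  C_32 = −[(0.75)(-0.25) − (-0.05)(-0.15)] = 0.1950
  C_33 = (0.75)(1.00) − (-0.10)(-0.15) = 0.7350
det(I−A) = Σ_j (I−A)_1j·C_1j = (0.75)(0.6000) + (-0.10)(0.2175) + (-0.05)(0.5100) = 0.40275
adj(I−A) = Cᵀ =
  [ 0.6000   0.0900   0.0750]
  [ 0.2175   0.5025   0.1950]
  [ 0.5100   0.3450   0.7350]
(I − A)⁻¹ = adj(I−A) / det(I−A) ≈
  [   1.4898     0.2235     0.1862]
  [   0.5400     1.2477     0.4842]
  [   1.2663     0.8566     1.8250]
x = (I − A)⁻¹ d = adj(I−A)·d / det(I−A), with det(I−A) = 0.40275:
  x_D = (0.6000·60 + 0.0900·140 + 0.0750·130) / 0.40275 = 58.35 / 0.40275 ≈ 144.88
  x_A = (0.2175·60 + 0.5025·140 + 0.1950·130) / 0.40275 = 108.75 / 0.40275 ≈ 270.02
  x_F = (0.5100·60 + 0.3450·140 + 0.7350·130) / 0.40275 = 174.45 / 0.40275 ≈ 433.15

x_D = 144.88, x_A = 270.02, x_F = 433.15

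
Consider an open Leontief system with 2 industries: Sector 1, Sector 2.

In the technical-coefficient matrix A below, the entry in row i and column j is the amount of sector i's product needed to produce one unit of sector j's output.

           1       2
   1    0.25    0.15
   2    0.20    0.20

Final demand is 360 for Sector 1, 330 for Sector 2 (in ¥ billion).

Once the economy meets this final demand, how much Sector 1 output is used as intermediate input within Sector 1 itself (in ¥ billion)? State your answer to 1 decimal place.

I − A =
  [   0.75    -0.15]
  [  -0.20     0.80]
det(I−A) = (0.75)(0.80) − (-0.15)(-0.20) = 0.5700
adj(I−A) = [[0.80, 0.15], [0.20, 0.75]]
(I − A)⁻¹ = adj(I−A) / det(I−A) ≈
  [   1.4035     0.2632]
  [   0.3509     1.3158]
First solve x = (I − A)⁻¹ d = adj(I−A)·d / det(I−A); in particular x_1 = (0.80·360 + 0.15·330) / 0.5700 = 337.50 / 0.5700 ≈ 592.105.
Intermediate flow from 1 to 1: z_11 = a_11 · x_1 = 0.25 × 337.50 / 0.5700 = 84.375 / 0.5700 ≈ 148.0.

z_11 = 148.0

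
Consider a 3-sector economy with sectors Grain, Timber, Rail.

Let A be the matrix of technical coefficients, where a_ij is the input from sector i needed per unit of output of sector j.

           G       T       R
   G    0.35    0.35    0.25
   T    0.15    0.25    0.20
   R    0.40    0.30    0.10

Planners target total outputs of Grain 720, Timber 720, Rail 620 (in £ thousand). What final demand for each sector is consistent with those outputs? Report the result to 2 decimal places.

d_G = 61.00, d_T = 308.00, d_R = 54.00

I − A =
  [   0.65    -0.35    -0.25]
  [  -0.15     0.75    -0.20]
  [  -0.40    -0.30     0.90]
d = (I − A) x:
  d_G = (+0.65)·720 + (-0.35)·720 + (-0.25)·620 = 61.00
  d_T = (-0.15)·720 + (+0.75)·720 + (-0.20)·620 = 308.00
  d_R = (-0.40)·720 + (-0.30)·720 + (+0.90)·620 = 54.00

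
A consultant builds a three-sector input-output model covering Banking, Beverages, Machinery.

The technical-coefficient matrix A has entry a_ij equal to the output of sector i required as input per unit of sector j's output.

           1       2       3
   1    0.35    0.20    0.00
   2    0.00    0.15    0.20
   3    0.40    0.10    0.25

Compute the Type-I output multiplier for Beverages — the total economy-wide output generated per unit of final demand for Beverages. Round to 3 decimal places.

m_2 = 2.030

I − A =
  [   0.65    -0.20     0.00]
  [   0.00     0.85    -0.20]
  [  -0.40    -0.10     0.75]
Cofactors of I−A, C_ij = (−1)^(i+j)·(minor ij) (rows/columns in the sector order above):
  C_11 = (0.85)(0.75) − (-0.20)(-0.10) = 0.6175
  C_12 = −[(0.00)(0.75) − (-0.20)(-0.40)] = 0.0800
  C_13 = (0.00)(-0.10) − (0.85)(-0.40) = 0.3400
  C_21 = −[(-0.20)(0.75) − (0.00)(-0.10)] = 0.1500
  C_22 = (0.65)(0.75) − (0.00)(-0.40) = 0.4875
  C_23 = −[(0.65)(-0.10) − (-0.20)(-0.40)] = 0.1450
  C_31 = (-0.20)(-0.20) − (0.00)(0.85) = 0.0400
  C_32 = −[(0.65)(-0.20) − (0.00)(0.00)] = 0.1300
  C_33 = (0.65)(0.85) − (-0.20)(0.00) = 0.5525
det(I−A) = Σ_j (I−A)_1j·C_1j = (0.65)(0.6175) + (-0.20)(0.0800) + (0.00)(0.3400) = 0.385375
adj(I−A) = Cᵀ =
  [ 0.6175   0.1500   0.0400]
  [ 0.0800   0.4875   0.1300]
  [ 0.3400   0.1450   0.5525]
(I − A)⁻¹ = adj(I−A) / det(I−A) ≈
  [   1.6023     0.3892     0.1038]
  [   0.2076     1.2650     0.3373]
  [   0.8823     0.3763     1.4337]
The output multiplier for sector j is the column-j sum of the Leontief inverse (I − A)⁻¹ = adj(I−A) / det(I−A).
Column 2 of adj(I−A): (0.1500, 0.4875, 0.1450); det(I−A) = 0.385375.
m_2 = (0.1500 + 0.4875 + 0.1450) / 0.385375 = 0.7825 / 0.385375 ≈ 2.030.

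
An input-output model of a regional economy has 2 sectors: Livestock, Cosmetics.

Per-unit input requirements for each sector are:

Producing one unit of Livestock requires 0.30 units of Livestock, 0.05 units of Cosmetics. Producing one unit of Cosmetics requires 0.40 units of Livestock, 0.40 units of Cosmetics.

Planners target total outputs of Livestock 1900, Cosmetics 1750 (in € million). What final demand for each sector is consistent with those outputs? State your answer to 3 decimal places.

I − A =
  [   0.70    -0.40]
  [  -0.05     0.60]
d = (I − A) x:
  d_L = (+0.70)·1900 + (-0.40)·1750 = 630.000
  d_C = (-0.05)·1900 + (+0.60)·1750 = 955.000

d_L = 630.000, d_C = 955.000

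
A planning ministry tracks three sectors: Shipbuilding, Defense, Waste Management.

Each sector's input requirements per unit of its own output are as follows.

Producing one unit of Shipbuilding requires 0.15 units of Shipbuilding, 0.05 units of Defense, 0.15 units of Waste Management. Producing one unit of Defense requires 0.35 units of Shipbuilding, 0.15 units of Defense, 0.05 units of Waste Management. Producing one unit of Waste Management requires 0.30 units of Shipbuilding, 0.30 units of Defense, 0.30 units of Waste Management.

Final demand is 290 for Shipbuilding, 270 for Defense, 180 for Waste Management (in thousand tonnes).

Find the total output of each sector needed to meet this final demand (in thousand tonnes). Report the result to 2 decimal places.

I − A =
  [   0.85    -0.35    -0.30]
  [  -0.05     0.85    -0.30]
  [  -0.15    -0.05     0.70]
Cofactors of I−A, C_ij = (−1)^(i+j)·(minor ij) (rows/columns in the sector order above):
  C_11 = (0.85)(0.70) − (-0.30)(-0.05) = 0.5800
  C_12 = −[(-0.05)(0.70) − (-0.30)(-0.15)] = 0.0800
  C_13 = (-0.05)(-0.05) − (0.85)(-0.15) = 0.1300
  C_21 = −[(-0.35)(0.70) − (-0.30)(-0.05)] = 0.2600
  C_22 = (0.85)(0.70) − (-0.30)(-0.15) = 0.5500
  C_23 = −[(0.85)(-0.05) − (-0.35)(-0.15)] = 0.0950
  C_31 = (-0.35)(-0.30) − (-0.30)(0.85) = 0.3600
  C_32 = −[(0.85)(-0.30) − (-0.30)(-0.05)] = 0.2700
  C_33 = (0.85)(0.85) − (-0.35)(-0.05) = 0.7050
det(I−A) = Σ_j (I−A)_1j·C_1j = (0.85)(0.5800) + (-0.35)(0.0800) + (-0.30)(0.1300) = 0.4260
adj(I−A) = Cᵀ =
  [ 0.5800   0.2600   0.3600]
  [ 0.0800   0.5500   0.2700]
  [ 0.1300   0.0950   0.7050]
(I − A)⁻¹ = adj(I−A) / det(I−A) ≈
  [   1.3615     0.6103     0.8451]
  [   0.1878     1.2911     0.6338]
  [   0.3052     0.2230     1.6549]
x = (I − A)⁻¹ d = adj(I−A)·d / det(I−A), with det(I−A) = 0.4260:
  x_S = (0.5800·290 + 0.2600·270 + 0.3600·180) / 0.4260 = 303.20 / 0.4260 ≈ 711.74
  x_D = (0.0800·290 + 0.5500·270 + 0.2700·180) / 0.4260 = 220.30 / 0.4260 ≈ 517.14
  x_W = (0.1300·290 + 0.0950·270 + 0.7050·180) / 0.4260 = 190.25 / 0.4260 ≈ 446.60

x_S = 711.74, x_D = 517.14, x_W = 446.60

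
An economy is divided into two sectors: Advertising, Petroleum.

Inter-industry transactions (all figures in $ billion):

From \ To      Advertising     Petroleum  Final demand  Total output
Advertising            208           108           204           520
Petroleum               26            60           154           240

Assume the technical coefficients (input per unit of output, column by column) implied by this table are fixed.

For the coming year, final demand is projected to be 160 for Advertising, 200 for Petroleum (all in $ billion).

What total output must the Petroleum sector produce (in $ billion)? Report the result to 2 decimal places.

Technical coefficients a_ij = z_ij / X_j:
  a_AA = 208/520 = 0.40, a_PA = 26/520 = 0.05
  a_AP = 108/240 = 0.45, a_PP = 60/240 = 0.25
I − A =
  [   0.60    -0.45]
  [  -0.05     0.75]
det(I−A) = (0.60)(0.75) − (-0.45)(-0.05) = 0.4275
adj(I−A) = [[0.75, 0.45], [0.05, 0.60]]
(I − A)⁻¹ = adj(I−A) / det(I−A) ≈
  [   1.7544     1.0526]
  [   0.1170     1.4035]
x = (I − A)⁻¹ d = adj(I−A)·d / det(I−A), with det(I−A) = 0.4275:
  x_A = (0.75·160 + 0.45·200) / 0.4275 = 210.00 / 0.4275 ≈ 491.23
  x_P = (0.05·160 + 0.60·200) / 0.4275 = 128.00 / 0.4275 ≈ 299.42

x_P = 299.42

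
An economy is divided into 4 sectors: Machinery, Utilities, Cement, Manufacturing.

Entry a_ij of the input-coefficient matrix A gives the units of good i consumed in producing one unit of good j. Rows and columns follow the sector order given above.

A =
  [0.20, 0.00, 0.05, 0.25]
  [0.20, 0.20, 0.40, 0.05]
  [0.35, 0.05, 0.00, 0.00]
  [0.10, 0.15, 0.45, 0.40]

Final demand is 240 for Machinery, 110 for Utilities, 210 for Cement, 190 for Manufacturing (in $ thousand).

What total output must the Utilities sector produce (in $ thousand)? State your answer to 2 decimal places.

I − A =
  [   0.80     0.00    -0.05    -0.25]
  [  -0.20     0.80    -0.40    -0.05]
  [  -0.35    -0.05     1.00     0.00]
  [  -0.10    -0.15    -0.45     0.60]
Compute the cofactors C_ij = (−1)^(i+j)·(3×3 minor ij) of I−A; the adjugate is their transpose:
adj(I−A) = Cᵀ =
  [ 0.459375   0.044625   0.128625   0.195125]
  [ 0.216875   0.405125   0.228750   0.124125]
  [ 0.171625   0.035875   0.350500   0.074500]
  [ 0.259500   0.135625   0.341500   0.609500]
det(I−A) = Σ_j (I−A)_1j·C_1j = (0.80)(0.459375) + (0.00)(0.216875) + (-0.05)(0.171625) + (-0.25)(0.259500) = 0.29404375
(I − A)⁻¹ = adj(I−A) / det(I−A) ≈
  [   1.5623     0.1518     0.4374     0.6636]
  [   0.7376     1.3778     0.7779     0.4221]
  [   0.5837     0.1220     1.1920     0.2534]
  [   0.8825     0.4612     1.1614     2.0728]
x = (I − A)⁻¹ d = adj(I−A)·d / det(I−A), with det(I−A) = 0.29404375:
  x_1 = (0.459375·240 + 0.044625·110 + 0.128625·210 + 0.195125·190) / 0.29404375 = 179.24375 / 0.29404375 ≈ 609.58
  x_2 = (0.216875·240 + 0.405125·110 + 0.228750·210 + 0.124125·190) / 0.29404375 = 168.235 / 0.29404375 ≈ 572.14
  x_3 = (0.171625·240 + 0.035875·110 + 0.350500·210 + 0.074500·190) / 0.29404375 = 132.89625 / 0.29404375 ≈ 451.96
  x_4 = (0.259500·240 + 0.135625·110 + 0.341500·210 + 0.609500·190) / 0.29404375 = 264.71875 / 0.29404375 ≈ 900.27

x_2 = 572.14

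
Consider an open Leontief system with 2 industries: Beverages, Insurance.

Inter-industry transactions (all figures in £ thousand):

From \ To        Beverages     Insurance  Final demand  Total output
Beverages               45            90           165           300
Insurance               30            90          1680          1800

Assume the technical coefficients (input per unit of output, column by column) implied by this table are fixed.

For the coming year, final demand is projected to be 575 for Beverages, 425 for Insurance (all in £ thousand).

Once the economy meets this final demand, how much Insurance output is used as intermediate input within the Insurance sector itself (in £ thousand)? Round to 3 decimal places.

z_22 = 26.090

Technical coefficients a_ij = z_ij / X_j:
  a_11 = 45/300 = 0.15, a_21 = 30/300 = 0.10
  a_12 = 90/1800 = 0.05, a_22 = 90/1800 = 0.05
I − A =
  [   0.85    -0.05]
  [  -0.10     0.95]
det(I−A) = (0.85)(0.95) − (-0.05)(-0.10) = 0.8025
adj(I−A) = [[0.95, 0.05], [0.10, 0.85]]
(I − A)⁻¹ = adj(I−A) / det(I−A) ≈
  [   1.1838     0.0623]
  [   0.1246     1.0592]
First solve x = (I − A)⁻¹ d = adj(I−A)·d / det(I−A); in particular x_2 = (0.10·575 + 0.85·425) / 0.8025 = 418.75 / 0.8025 ≈ 521.80685.
Intermediate flow from 2 to 2: z_22 = a_22 · x_2 = 0.05 × 418.75 / 0.8025 = 20.9375 / 0.8025 ≈ 26.090.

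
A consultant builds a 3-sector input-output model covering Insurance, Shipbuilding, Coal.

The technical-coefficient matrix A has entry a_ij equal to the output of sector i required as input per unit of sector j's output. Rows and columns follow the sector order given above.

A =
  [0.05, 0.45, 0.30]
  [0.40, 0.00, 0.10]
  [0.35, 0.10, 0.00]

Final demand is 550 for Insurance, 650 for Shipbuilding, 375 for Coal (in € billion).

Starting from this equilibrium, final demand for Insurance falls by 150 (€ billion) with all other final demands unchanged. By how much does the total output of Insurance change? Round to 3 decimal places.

Δx_I = -236.559

I − A =
  [   0.95    -0.45    -0.30]
  [  -0.40     1.00    -0.10]
  [  -0.35    -0.10     1.00]
Cofactors of I−A, C_ij = (−1)^(i+j)·(minor ij) (rows/columns in the sector order above):
  C_11 = (1.00)(1.00) − (-0.10)(-0.10) = 0.9900
  C_12 = −[(-0.40)(1.00) − (-0.10)(-0.35)] = 0.4350
  C_13 = (-0.40)(-0.10) − (1.00)(-0.35) = 0.3900
  C_21 = −[(-0.45)(1.00) − (-0.30)(-0.10)] = 0.4800
  C_22 = (0.95)(1.00) − (-0.30)(-0.35) = 0.8450
  C_23 = −[(0.95)(-0.10) − (-0.45)(-0.35)] = 0.2525
  C_31 = (-0.45)(-0.10) − (-0.30)(1.00) = 0.3450
  C_32 = −[(0.95)(-0.10) − (-0.30)(-0.40)] = 0.2150
  C_33 = (0.95)(1.00) − (-0.45)(-0.40) = 0.7700
det(I−A) = Σ_j (I−A)_1j·C_1j = (0.95)(0.9900) + (-0.45)(0.4350) + (-0.30)(0.3900) = 0.62775
adj(I−A) = Cᵀ =
  [ 0.9900   0.4800   0.3450]
  [ 0.4350   0.8450   0.2150]
  [ 0.3900   0.2525   0.7700]
(I − A)⁻¹ = adj(I−A) / det(I−A) ≈
  [   1.5771     0.7646     0.5496]
  [   0.6930     1.3461     0.3425]
  [   0.6213     0.4022     1.2266]
Δx = (I − A)⁻¹ Δd with Δd having -150 in the Insurance component and 0 elsewhere.
So Δx_I = L_II · (-150), where L_II = adj(I−A)_II / det(I−A) = 0.9900 / 0.62775.
Δx_I = 0.9900 × (-150) / 0.62775 = -148.50 / 0.62775 ≈ -236.559.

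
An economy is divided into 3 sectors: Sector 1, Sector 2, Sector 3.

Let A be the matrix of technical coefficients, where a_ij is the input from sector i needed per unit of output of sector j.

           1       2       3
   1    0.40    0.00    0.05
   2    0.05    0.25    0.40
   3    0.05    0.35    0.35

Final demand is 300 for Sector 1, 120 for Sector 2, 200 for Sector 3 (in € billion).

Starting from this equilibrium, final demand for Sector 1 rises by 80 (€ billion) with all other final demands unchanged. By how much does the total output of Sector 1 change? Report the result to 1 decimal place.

Δx_1 = 135.1

I − A =
  [   0.60     0.00    -0.05]
  [  -0.05     0.75    -0.40]
  [  -0.05    -0.35     0.65]
Cofactors of I−A, C_ij = (−1)^(i+j)·(minor ij) (rows/columns in the sector order above):
  C_11 = (0.75)(0.65) − (-0.40)(-0.35) = 0.3475
  C_12 = −[(-0.05)(0.65) − (-0.40)(-0.05)] = 0.0525
  C_13 = (-0.05)(-0.35) − (0.75)(-0.05) = 0.0550
  C_21 = −[(0.00)(0.65) − (-0.05)(-0.35)] = 0.0175
  C_22 = (0.60)(0.65) − (-0.05)(-0.05) = 0.3875
  C_23 = −[(0.60)(-0.35) − (0.00)(-0.05)] = 0.2100
  C_31 = (0.00)(-0.40) − (-0.05)(0.75) = 0.0375
  C_32 = −[(0.60)(-0.40) − (-0.05)(-0.05)] = 0.2425
  C_33 = (0.60)(0.75) − (0.00)(-0.05) = 0.4500
det(I−A) = Σ_j (I−A)_1j·C_1j = (0.60)(0.3475) + (0.00)(0.0525) + (-0.05)(0.0550) = 0.20575
adj(I−A) = Cᵀ =
  [ 0.3475   0.0175   0.0375]
  [ 0.0525   0.3875   0.2425]
  [ 0.0550   0.2100   0.4500]
(I − A)⁻¹ = adj(I−A) / det(I−A) ≈
  [   1.6889     0.0851     0.1823]
  [   0.2552     1.8834     1.1786]
  [   0.2673     1.0207     2.1871]
Δx = (I − A)⁻¹ Δd with Δd having +80 in the Sector 1 component and 0 elsewhere.
So Δx_1 = L_11 · (+80), where L_11 = adj(I−A)_11 / det(I−A) = 0.3475 / 0.20575.
Δx_1 = 0.3475 × (+80) / 0.20575 = 27.80 / 0.20575 ≈ 135.1.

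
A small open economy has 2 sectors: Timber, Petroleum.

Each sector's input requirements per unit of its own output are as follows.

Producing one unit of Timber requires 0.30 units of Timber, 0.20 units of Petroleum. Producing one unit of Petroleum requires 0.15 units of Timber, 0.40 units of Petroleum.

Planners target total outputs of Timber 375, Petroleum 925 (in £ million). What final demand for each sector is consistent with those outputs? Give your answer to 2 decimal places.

d_T = 123.75, d_P = 480.00

I − A =
  [   0.70    -0.15]
  [  -0.20     0.60]
d = (I − A) x:
  d_T = (+0.70)·375 + (-0.15)·925 = 123.75
  d_P = (-0.20)·375 + (+0.60)·925 = 480.00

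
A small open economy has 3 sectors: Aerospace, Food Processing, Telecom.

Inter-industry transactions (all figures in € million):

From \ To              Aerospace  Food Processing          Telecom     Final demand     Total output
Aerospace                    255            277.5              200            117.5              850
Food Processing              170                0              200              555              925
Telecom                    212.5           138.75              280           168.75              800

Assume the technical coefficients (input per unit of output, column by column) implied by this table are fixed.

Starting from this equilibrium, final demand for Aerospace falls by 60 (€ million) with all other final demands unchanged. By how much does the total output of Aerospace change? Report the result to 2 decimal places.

Technical coefficients a_ij = z_ij / X_j:
  a_AA = 255/850 = 0.30, a_FA = 170/850 = 0.20, a_TA = 212.5/850 = 0.25
  a_AF = 277.5/925 = 0.30, a_FF = 0/925 = 0.00, a_TF = 138.75/925 = 0.15
  a_AT = 200/800 = 0.25, a_FT = 200/800 = 0.25, a_TT = 280/800 = 0.35
I − A =
  [   0.70    -0.30    -0.25]
  [  -0.20     1.00    -0.25]
  [  -0.25    -0.15     0.65]
Cofactors of I−A, C_ij = (−1)^(i+j)·(minor ij) (rows/columns in the sector order above):
  C_11 = (1.00)(0.65) − (-0.25)(-0.15) = 0.6125
  C_12 = −[(-0.20)(0.65) − (-0.25)(-0.25)] = 0.1925
  C_13 = (-0.20)(-0.15) − (1.00)(-0.25) = 0.2800
  C_21 = −[(-0.30)(0.65) − (-0.25)(-0.15)] = 0.2325
  C_22 = (0.70)(0.65) − (-0.25)(-0.25) = 0.3925
  C_23 = −[(0.70)(-0.15) − (-0.30)(-0.25)] = 0.1800
  C_31 = (-0.30)(-0.25) − (-0.25)(1.00) = 0.3250
  C_32 = −[(0.70)(-0.25) − (-0.25)(-0.20)] = 0.2250
  C_33 = (0.70)(1.00) − (-0.30)(-0.20) = 0.6400
det(I−A) = Σ_j (I−A)_1j·C_1j = (0.70)(0.6125) + (-0.30)(0.1925) + (-0.25)(0.2800) = 0.3010
adj(I−A) = Cᵀ =
  [ 0.6125   0.2325   0.3250]
  [ 0.1925   0.3925   0.2250]
  [ 0.2800   0.1800   0.6400]
(I − A)⁻¹ = adj(I−A) / det(I−A) ≈
  [   2.0349     0.7724     1.0797]
  [   0.6395     1.3040     0.7475]
  [   0.9302     0.5980     2.1262]
Δx = (I − A)⁻¹ Δd with Δd having -60 in the Aerospace component and 0 elsewhere.
So Δx_A = L_AA · (-60), where L_AA = adj(I−A)_AA / det(I−A) = 0.6125 / 0.3010.
Δx_A = 0.6125 × (-60) / 0.3010 = -36.75 / 0.3010 ≈ -122.09.

Δx_A = -122.09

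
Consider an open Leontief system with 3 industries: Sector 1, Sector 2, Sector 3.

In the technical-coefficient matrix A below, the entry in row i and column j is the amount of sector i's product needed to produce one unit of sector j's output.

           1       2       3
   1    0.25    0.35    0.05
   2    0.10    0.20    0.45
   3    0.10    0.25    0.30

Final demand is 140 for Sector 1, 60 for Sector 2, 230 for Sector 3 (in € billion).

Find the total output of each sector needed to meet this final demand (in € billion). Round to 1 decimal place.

x_1 = 425.8, x_2 = 434.6, x_3 = 544.6

I − A =
  [   0.75    -0.35    -0.05]
  [  -0.10     0.80    -0.45]
  [  -0.10    -0.25     0.70]
Cofactors of I−A, C_ij = (−1)^(i+j)·(minor ij) (rows/columns in the sector order above):
  C_11 = (0.80)(0.70) − (-0.45)(-0.25) = 0.4475
  C_12 = −[(-0.10)(0.70) − (-0.45)(-0.10)] = 0.1150
  C_13 = (-0.10)(-0.25) − (0.80)(-0.10) = 0.1050
  C_21 = −[(-0.35)(0.70) − (-0.05)(-0.25)] = 0.2575
  C_22 = (0.75)(0.70) − (-0.05)(-0.10) = 0.5200
  C_23 = −[(0.75)(-0.25) − (-0.35)(-0.10)] = 0.2225
  C_31 = (-0.35)(-0.45) − (-0.05)(0.80) = 0.1975
  C_32 = −[(0.75)(-0.45) − (-0.05)(-0.10)] = 0.3425
  C_33 = (0.75)(0.80) − (-0.35)(-0.10) = 0.5650
det(I−A) = Σ_j (I−A)_1j·C_1j = (0.75)(0.4475) + (-0.35)(0.1150) + (-0.05)(0.1050) = 0.290125
adj(I−A) = Cᵀ =
  [ 0.4475   0.2575   0.1975]
  [ 0.1150   0.5200   0.3425]
  [ 0.1050   0.2225   0.5650]
(I − A)⁻¹ = adj(I−A) / det(I−A) ≈
  [   1.5424     0.8875     0.6807]
  [   0.3964     1.7923     1.1805]
  [   0.3619     0.7669     1.9474]
x = (I − A)⁻¹ d = adj(I−A)·d / det(I−A), with det(I−A) = 0.290125:
  x_1 = (0.4475·140 + 0.2575·60 + 0.1975·230) / 0.290125 = 123.525 / 0.290125 ≈ 425.8
  x_2 = (0.1150·140 + 0.5200·60 + 0.3425·230) / 0.290125 = 126.075 / 0.290125 ≈ 434.6
  x_3 = (0.1050·140 + 0.2225·60 + 0.5650·230) / 0.290125 = 158.00 / 0.290125 ≈ 544.6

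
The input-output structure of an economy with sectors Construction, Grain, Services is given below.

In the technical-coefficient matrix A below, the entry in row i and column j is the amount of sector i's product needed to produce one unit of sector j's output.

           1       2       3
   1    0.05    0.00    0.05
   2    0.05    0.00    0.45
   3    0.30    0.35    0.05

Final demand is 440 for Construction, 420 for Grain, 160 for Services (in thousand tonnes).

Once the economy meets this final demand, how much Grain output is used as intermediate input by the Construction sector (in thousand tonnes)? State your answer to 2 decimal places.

z_21 = 24.70

I − A =
  [   0.95     0.00    -0.05]
  [  -0.05     1.00    -0.45]
  [  -0.30    -0.35     0.95]
Cofactors of I−A, C_ij = (−1)^(i+j)·(minor ij) (rows/columns in the sector order above):
  C_11 = (1.00)(0.95) − (-0.45)(-0.35) = 0.7925
  C_12 = −[(-0.05)(0.95) − (-0.45)(-0.30)] = 0.1825
  C_13 = (-0.05)(-0.35) − (1.00)(-0.30) = 0.3175
  C_21 = −[(0.00)(0.95) − (-0.05)(-0.35)] = 0.0175
  C_22 = (0.95)(0.95) − (-0.05)(-0.30) = 0.8875
  C_23 = −[(0.95)(-0.35) − (0.00)(-0.30)] = 0.3325
  C_31 = (0.00)(-0.45) − (-0.05)(1.00) = 0.0500
  C_32 = −[(0.95)(-0.45) − (-0.05)(-0.05)] = 0.4300
  C_33 = (0.95)(1.00) − (0.00)(-0.05) = 0.9500
det(I−A) = Σ_j (I−A)_1j·C_1j = (0.95)(0.7925) + (0.00)(0.1825) + (-0.05)(0.3175) = 0.7370
adj(I−A) = Cᵀ =
  [ 0.7925   0.0175   0.0500]
  [ 0.1825   0.8875   0.4300]
  [ 0.3175   0.3325   0.9500]
(I − A)⁻¹ = adj(I−A) / det(I−A) ≈
  [   1.0753     0.0237     0.0678]
  [   0.2476     1.2042     0.5834]
  [   0.4308     0.4512     1.2890]
First solve x = (I − A)⁻¹ d = adj(I−A)·d / det(I−A); in particular x_1 = (0.7925·440 + 0.0175·420 + 0.0500·160) / 0.7370 = 364.05 / 0.7370 ≈ 493.9620.
Intermediate flow from 2 to 1: z_21 = a_21 · x_1 = 0.05 × 364.05 / 0.7370 = 18.2025 / 0.7370 ≈ 24.70.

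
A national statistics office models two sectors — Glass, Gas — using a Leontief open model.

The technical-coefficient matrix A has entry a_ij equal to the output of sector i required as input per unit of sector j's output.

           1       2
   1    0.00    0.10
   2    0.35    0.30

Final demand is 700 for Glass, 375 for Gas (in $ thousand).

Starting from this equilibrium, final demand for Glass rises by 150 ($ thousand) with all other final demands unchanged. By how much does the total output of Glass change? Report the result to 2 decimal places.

Δx_1 = 157.89

I − A =
  [   1.00    -0.10]
  [  -0.35     0.70]
det(I−A) = (1.00)(0.70) − (-0.10)(-0.35) = 0.6650
adj(I−A) = [[0.70, 0.10], [0.35, 1.00]]
(I − A)⁻¹ = adj(I−A) / det(I−A) ≈
  [   1.0526     0.1504]
  [   0.5263     1.5038]
Δx = (I − A)⁻¹ Δd with Δd having +150 in the Glass component and 0 elsewhere.
So Δx_1 = L_11 · (+150), where L_11 = adj(I−A)_11 / det(I−A) = 0.70 / 0.6650.
Δx_1 = 0.70 × (+150) / 0.6650 = 105.00 / 0.6650 ≈ 157.89.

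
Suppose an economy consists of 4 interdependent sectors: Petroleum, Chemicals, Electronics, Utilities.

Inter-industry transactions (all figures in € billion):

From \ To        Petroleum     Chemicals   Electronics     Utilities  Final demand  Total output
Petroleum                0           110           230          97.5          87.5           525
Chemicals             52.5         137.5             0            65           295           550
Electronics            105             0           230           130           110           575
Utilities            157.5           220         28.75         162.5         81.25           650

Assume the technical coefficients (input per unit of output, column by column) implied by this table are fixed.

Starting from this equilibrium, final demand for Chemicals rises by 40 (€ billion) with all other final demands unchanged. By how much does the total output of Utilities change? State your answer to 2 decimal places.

Δx_4 = 47.90

Technical coefficients a_ij = z_ij / X_j:
  a_11 = 0/525 = 0.00, a_21 = 52.5/525 = 0.10, a_31 = 105/525 = 0.20, a_41 = 157.5/525 = 0.30
  a_12 = 110/550 = 0.20, a_22 = 137.5/550 = 0.25, a_32 = 0/550 = 0.00, a_42 = 220/550 = 0.40
  a_13 = 230/575 = 0.40, a_23 = 0/575 = 0.00, a_33 = 230/575 = 0.40, a_43 = 28.75/575 = 0.05
  a_14 = 97.5/650 = 0.15, a_24 = 65/650 = 0.10, a_34 = 130/650 = 0.20, a_44 = 162.5/650 = 0.25
I − A =
  [   1.00    -0.20    -0.40    -0.15]
  [  -0.10     0.75     0.00    -0.10]
  [  -0.20     0.00     0.60    -0.20]
  [  -0.30    -0.40    -0.05     0.75]
Compute the cofactors C_ij = (−1)^(i+j)·(3×3 minor ij) of I−A; the adjugate is their transpose:
adj(I−A) = Cᵀ =
  [ 0.306000   0.156000   0.215625   0.139500]
  [ 0.063000   0.327500   0.047750   0.069000]
  [ 0.157500   0.134000   0.461750   0.172500]
  [ 0.166500   0.246000   0.142500   0.378000]
det(I−A) = Σ_j (I−A)_1j·C_1j = (1.00)(0.306000) + (-0.20)(0.063000) + (-0.40)(0.157500) + (-0.15)(0.166500) = 0.205425
(I − A)⁻¹ = adj(I−A) / det(I−A) ≈
  [   1.4896     0.7594     1.0497     0.6791]
  [   0.3067     1.5943     0.2324     0.3359]
  [   0.7667     0.6523     2.2478     0.8397]
  [   0.8105     1.1975     0.6937     1.8401]
Δx = (I − A)⁻¹ Δd with Δd having +40 in the Chemicals component and 0 elsewhere.
So Δx_4 = L_42 · (+40), where L_42 = adj(I−A)_42 / det(I−A) = 0.246000 / 0.205425.
Δx_4 = 0.246000 × (+40) / 0.205425 = 9.84 / 0.205425 ≈ 47.90.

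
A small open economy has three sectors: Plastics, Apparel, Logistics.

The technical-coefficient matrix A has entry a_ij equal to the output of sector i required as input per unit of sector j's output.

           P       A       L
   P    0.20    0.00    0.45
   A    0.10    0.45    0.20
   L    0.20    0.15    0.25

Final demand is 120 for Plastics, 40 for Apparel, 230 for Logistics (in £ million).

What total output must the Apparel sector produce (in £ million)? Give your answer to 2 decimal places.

I − A =
  [   0.80     0.00    -0.45]
  [  -0.10     0.55    -0.20]
  [  -0.20    -0.15     0.75]
Cofactors of I−A, C_ij = (−1)^(i+j)·(minor ij) (rows/columns in the sector order above):
  C_11 = (0.55)(0.75) − (-0.20)(-0.15) = 0.3825
  C_12 = −[(-0.10)(0.75) − (-0.20)(-0.20)] = 0.1150
  C_13 = (-0.10)(-0.15) − (0.55)(-0.20) = 0.1250
  C_21 = −[(0.00)(0.75) − (-0.45)(-0.15)] = 0.0675
  C_22 = (0.80)(0.75) − (-0.45)(-0.20) = 0.5100
  C_23 = −[(0.80)(-0.15) − (0.00)(-0.20)] = 0.1200
  C_31 = (0.00)(-0.20) − (-0.45)(0.55) = 0.2475
  C_32 = −[(0.80)(-0.20) − (-0.45)(-0.10)] = 0.2050
  C_33 = (0.80)(0.55) − (0.00)(-0.10) = 0.4400
det(I−A) = Σ_j (I−A)_1j·C_1j = (0.80)(0.3825) + (0.00)(0.1150) + (-0.45)(0.1250) = 0.24975
adj(I−A) = Cᵀ =
  [ 0.3825   0.0675   0.2475]
  [ 0.1150   0.5100   0.2050]
  [ 0.1250   0.1200   0.4400]
(I − A)⁻¹ = adj(I−A) / det(I−A) ≈
  [   1.5315     0.2703     0.9910]
  [   0.4605     2.0420     0.8208]
  [   0.5005     0.4805     1.7618]
x = (I − A)⁻¹ d = adj(I−A)·d / det(I−A), with det(I−A) = 0.24975:
  x_P = (0.3825·120 + 0.0675·40 + 0.2475·230) / 0.24975 = 105.525 / 0.24975 ≈ 422.52
  x_A = (0.1150·120 + 0.5100·40 + 0.2050·230) / 0.24975 = 81.35 / 0.24975 ≈ 325.73
  x_L = (0.1250·120 + 0.1200·40 + 0.4400·230) / 0.24975 = 121.00 / 0.24975 ≈ 484.48

x_A = 325.73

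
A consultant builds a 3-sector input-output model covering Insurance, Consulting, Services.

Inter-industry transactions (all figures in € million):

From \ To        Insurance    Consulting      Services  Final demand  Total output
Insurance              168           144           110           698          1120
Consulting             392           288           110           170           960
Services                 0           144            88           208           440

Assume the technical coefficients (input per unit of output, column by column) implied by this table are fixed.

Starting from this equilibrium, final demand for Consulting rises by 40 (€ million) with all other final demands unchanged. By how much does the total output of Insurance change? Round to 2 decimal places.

Δx_1 = 16.20

Technical coefficients a_ij = z_ij / X_j:
  a_11 = 168/1120 = 0.15, a_21 = 392/1120 = 0.35, a_31 = 0/1120 = 0.00
  a_12 = 144/960 = 0.15, a_22 = 288/960 = 0.30, a_32 = 144/960 = 0.15
  a_13 = 110/440 = 0.25, a_23 = 110/440 = 0.25, a_33 = 88/440 = 0.20
I − A =
  [   0.85    -0.15    -0.25]
  [  -0.35     0.70    -0.25]
  [   0.00    -0.15     0.80]
Cofactors of I−A, C_ij = (−1)^(i+j)·(minor ij) (rows/columns in the sector order above):
  C_11 = (0.70)(0.80) − (-0.25)(-0.15) = 0.5225
  C_12 = −[(-0.35)(0.80) − (-0.25)(0.00)] = 0.2800
  C_13 = (-0.35)(-0.15) − (0.70)(0.00) = 0.0525
  C_21 = −[(-0.15)(0.80) − (-0.25)(-0.15)] = 0.1575
  C_22 = (0.85)(0.80) − (-0.25)(0.00) = 0.6800
  C_23 = −[(0.85)(-0.15) − (-0.15)(0.00)] = 0.1275
  C_31 = (-0.15)(-0.25) − (-0.25)(0.70) = 0.2125
  C_32 = −[(0.85)(-0.25) − (-0.25)(-0.35)] = 0.3000
  C_33 = (0.85)(0.70) − (-0.15)(-0.35) = 0.5425
det(I−A) = Σ_j (I−A)_1j·C_1j = (0.85)(0.5225) + (-0.15)(0.2800) + (-0.25)(0.0525) = 0.3890
adj(I−A) = Cᵀ =
  [ 0.5225   0.1575   0.2125]
  [ 0.2800   0.6800   0.3000]
  [ 0.0525   0.1275   0.5425]
(I − A)⁻¹ = adj(I−A) / det(I−A) ≈
  [   1.3432     0.4049     0.5463]
  [   0.7198     1.7481     0.7712]
  [   0.1350     0.3278     1.3946]
Δx = (I − A)⁻¹ Δd with Δd having +40 in the Consulting component and 0 elsewhere.
So Δx_1 = L_12 · (+40), where L_12 = adj(I−A)_12 / det(I−A) = 0.1575 / 0.3890.
Δx_1 = 0.1575 × (+40) / 0.3890 = 6.30 / 0.3890 ≈ 16.20.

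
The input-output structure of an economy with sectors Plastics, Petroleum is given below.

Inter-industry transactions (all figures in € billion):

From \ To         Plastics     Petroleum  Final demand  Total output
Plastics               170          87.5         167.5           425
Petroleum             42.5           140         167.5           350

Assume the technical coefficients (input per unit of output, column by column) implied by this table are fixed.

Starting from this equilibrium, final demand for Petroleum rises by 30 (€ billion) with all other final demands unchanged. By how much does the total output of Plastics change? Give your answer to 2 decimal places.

Technical coefficients a_ij = z_ij / X_j:
  a_11 = 170/425 = 0.40, a_21 = 42.5/425 = 0.10
  a_12 = 87.5/350 = 0.25, a_22 = 140/350 = 0.40
I − A =
  [   0.60    -0.25]
  [  -0.10     0.60]
det(I−A) = (0.60)(0.60) − (-0.25)(-0.10) = 0.3350
adj(I−A) = [[0.60, 0.25], [0.10, 0.60]]
(I − A)⁻¹ = adj(I−A) / det(I−A) ≈
  [   1.7910     0.7463]
  [   0.2985     1.7910]
Δx = (I − A)⁻¹ Δd with Δd having +30 in the Petroleum component and 0 elsewhere.
So Δx_1 = L_12 · (+30), where L_12 = adj(I−A)_12 / det(I−A) = 0.25 / 0.3350.
Δx_1 = 0.25 × (+30) / 0.3350 = 7.50 / 0.3350 ≈ 22.39.

Δx_1 = 22.39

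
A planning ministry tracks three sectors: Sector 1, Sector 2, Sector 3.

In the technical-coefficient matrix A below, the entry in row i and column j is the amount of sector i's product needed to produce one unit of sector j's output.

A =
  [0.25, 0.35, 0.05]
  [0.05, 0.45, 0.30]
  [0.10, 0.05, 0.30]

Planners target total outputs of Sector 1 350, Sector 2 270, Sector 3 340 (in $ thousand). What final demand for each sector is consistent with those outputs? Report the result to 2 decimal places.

I − A =
  [   0.75    -0.35    -0.05]
  [  -0.05     0.55    -0.30]
  [  -0.10    -0.05     0.70]
d = (I − A) x:
  d_1 = (+0.75)·350 + (-0.35)·270 + (-0.05)·340 = 151.00
  d_2 = (-0.05)·350 + (+0.55)·270 + (-0.30)·340 = 29.00
  d_3 = (-0.10)·350 + (-0.05)·270 + (+0.70)·340 = 189.50

d_1 = 151.00, d_2 = 29.00, d_3 = 189.50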